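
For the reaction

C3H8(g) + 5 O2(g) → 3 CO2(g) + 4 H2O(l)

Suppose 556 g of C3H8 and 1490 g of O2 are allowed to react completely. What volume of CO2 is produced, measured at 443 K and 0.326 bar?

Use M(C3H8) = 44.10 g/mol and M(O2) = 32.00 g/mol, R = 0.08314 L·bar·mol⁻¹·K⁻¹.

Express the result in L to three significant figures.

3160 L

n(C3H8) = 556 / 44.10 = 12.61 mol
n(O2) = 1490 / 32.00 = 46.56 mol
For 12.61 mol C3H8, stoichiometry requires (5/1) × 12.61 = 63.05 mol O2; 46.56 mol is available, so O2 is limiting.
n(CO2) = (3/5) × 46.56 = 27.94 mol
V(CO2) = nRT/P = 27.94 × 0.08314 × 443 / 0.326 = 3157 L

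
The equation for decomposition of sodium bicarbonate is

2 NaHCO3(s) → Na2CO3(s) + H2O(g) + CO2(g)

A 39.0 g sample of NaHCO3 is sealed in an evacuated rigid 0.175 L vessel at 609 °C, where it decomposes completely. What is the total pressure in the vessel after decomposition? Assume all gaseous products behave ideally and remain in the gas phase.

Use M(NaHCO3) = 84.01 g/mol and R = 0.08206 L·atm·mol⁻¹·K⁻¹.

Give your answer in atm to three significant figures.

n(NaHCO3) = 39.0 / 84.01 = 0.4642 mol
n(gas produced) = (2/2) × 0.4642 = 0.4642 mol
P = nRT/V = 0.4642 × 0.08206 × 882.15 / 0.175 = 192.0 atm

192 atm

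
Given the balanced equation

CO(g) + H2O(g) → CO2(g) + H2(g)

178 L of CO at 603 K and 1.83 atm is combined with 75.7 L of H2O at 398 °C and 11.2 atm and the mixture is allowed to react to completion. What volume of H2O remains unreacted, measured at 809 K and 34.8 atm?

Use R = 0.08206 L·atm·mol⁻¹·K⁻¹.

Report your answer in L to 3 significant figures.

n(CO) = PV/RT = (1.83 × 178) / (0.08206 × 603) = 6.583 mol
n(H2O) = PV/RT = (11.2 × 75.7) / (0.08206 × 671.15) = 15.39 mol
For 6.583 mol CO, stoichiometry requires (1/1) × 6.583 = 6.583 mol H2O; 15.39 mol is available, so CO is limiting.
n(H2O) consumed = (1/1) × 6.583 = 6.583 mol; remaining = 15.39 − 6.583 = 8.807 mol
V(H2O) = nRT/P = 8.807 × 0.08206 × 809 / 34.8 = 16.80 L

16.8 L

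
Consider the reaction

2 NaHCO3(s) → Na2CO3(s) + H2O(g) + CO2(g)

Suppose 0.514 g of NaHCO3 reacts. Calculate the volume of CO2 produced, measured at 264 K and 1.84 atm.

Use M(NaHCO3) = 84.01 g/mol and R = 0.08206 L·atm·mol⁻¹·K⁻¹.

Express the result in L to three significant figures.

0.0360 L

n(NaHCO3) = 0.5140 / 84.01 = 0.006118 mol
n(CO2) = (1/2) × 0.006118 = 0.003059 mol
V = nRT/P = 0.003059 × 0.08206 × 264 / 1.84 = 0.03602 L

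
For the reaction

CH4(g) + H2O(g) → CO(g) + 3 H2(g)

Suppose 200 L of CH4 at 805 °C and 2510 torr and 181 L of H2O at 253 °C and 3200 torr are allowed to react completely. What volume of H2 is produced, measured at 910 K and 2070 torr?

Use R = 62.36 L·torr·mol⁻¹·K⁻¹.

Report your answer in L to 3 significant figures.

n(CH4) = PV/RT = (2510 × 200) / (62.36 × 1078.15) = 7.467 mol
n(H2O) = PV/RT = (3200 × 181) / (62.36 × 526.15) = 17.65 mol
For 7.467 mol CH4, stoichiometry requires (1/1) × 7.467 = 7.467 mol H2O; 17.65 mol is available, so CH4 is limiting.
n(H2) = (3/1) × 7.467 = 22.40 mol
V(H2) = nRT/P = 22.40 × 62.36 × 910 / 2070 = 614.1 L

614 L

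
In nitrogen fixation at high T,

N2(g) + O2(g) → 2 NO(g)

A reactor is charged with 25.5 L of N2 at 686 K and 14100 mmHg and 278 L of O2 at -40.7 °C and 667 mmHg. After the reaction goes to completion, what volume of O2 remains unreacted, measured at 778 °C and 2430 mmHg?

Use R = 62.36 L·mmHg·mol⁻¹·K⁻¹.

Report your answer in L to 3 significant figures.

n(N2) = PV/RT = (14100 × 25.5) / (62.36 × 686) = 8.405 mol
n(O2) = PV/RT = (667 × 278) / (62.36 × 232.45) = 12.79 mol
For 8.405 mol N2, stoichiometry requires (1/1) × 8.405 = 8.405 mol O2; 12.79 mol is available, so N2 is limiting.
n(O2) consumed = (1/1) × 8.405 = 8.405 mol; remaining = 12.79 − 8.405 = 4.385 mol
V(O2) = nRT/P = 4.385 × 62.36 × 1051.15 / 2430 = 118.3 L

118 L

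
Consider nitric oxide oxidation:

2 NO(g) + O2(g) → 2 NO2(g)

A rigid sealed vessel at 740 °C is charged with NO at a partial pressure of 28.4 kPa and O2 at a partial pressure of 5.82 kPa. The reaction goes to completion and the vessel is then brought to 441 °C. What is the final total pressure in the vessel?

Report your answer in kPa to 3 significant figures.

20.0 kPa

With V and T fixed, P_i ∝ n_i, so the mole ratios apply directly to partial pressures at 740 °C.
P(O2) required for 28.4 kPa of NO = (1/2) × 28.4 = 14.20 kPa; available 5.82 kPa, so O2 is limiting.
P(NO) remaining = 28.4 − (2/1) × 5.82 = 16.76 kPa
P(gaseous products) = (2)/1 × 5.82 = 11.64 kPa
P_total at 740 °C = 16.76 + 11.64 = 28.40 kPa
Scaling to 441 °C: P = 28.40 × 714.15/1013.15 = 20.02 kPa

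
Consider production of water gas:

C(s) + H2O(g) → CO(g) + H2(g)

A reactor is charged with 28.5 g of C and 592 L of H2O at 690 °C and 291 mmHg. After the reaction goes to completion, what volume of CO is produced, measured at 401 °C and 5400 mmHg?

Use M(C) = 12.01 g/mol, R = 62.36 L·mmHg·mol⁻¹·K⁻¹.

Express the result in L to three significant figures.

n(C) = 28.5 / 12.01 = 2.373 mol
n(H2O) = PV/RT = (291 × 592) / (62.36 × 963.15) = 2.868 mol
For 2.373 mol C, stoichiometry requires (1/1) × 2.373 = 2.373 mol H2O; 2.868 mol is available, so C is limiting.
n(CO) = (1/1) × 2.373 = 2.373 mol
V(CO) = nRT/P = 2.373 × 62.36 × 674.15 / 5400 = 18.47 L

18.5 L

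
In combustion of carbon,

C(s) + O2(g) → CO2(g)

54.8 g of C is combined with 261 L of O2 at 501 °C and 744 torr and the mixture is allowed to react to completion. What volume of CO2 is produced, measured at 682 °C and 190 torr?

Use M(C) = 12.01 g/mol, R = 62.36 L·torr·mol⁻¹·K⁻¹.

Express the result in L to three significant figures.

1260 L

n(C) = 54.8 / 12.01 = 4.563 mol
n(O2) = PV/RT = (744 × 261) / (62.36 × 774.15) = 4.022 mol
For 4.563 mol C, stoichiometry requires (1/1) × 4.563 = 4.563 mol O2; 4.022 mol is available, so O2 is limiting.
n(CO2) = (1/1) × 4.022 = 4.022 mol
V(CO2) = nRT/P = 4.022 × 62.36 × 955.15 / 190 = 1261 L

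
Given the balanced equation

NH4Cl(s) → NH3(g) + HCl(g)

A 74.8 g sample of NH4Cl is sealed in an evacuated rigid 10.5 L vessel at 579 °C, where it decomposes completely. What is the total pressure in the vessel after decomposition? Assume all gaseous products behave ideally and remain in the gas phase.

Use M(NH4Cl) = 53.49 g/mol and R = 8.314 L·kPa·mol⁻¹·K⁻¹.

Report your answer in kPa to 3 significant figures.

n(NH4Cl) = 74.8 / 53.49 = 1.398 mol
n(gas produced) = (2/1) × 1.398 = 2.796 mol
P = nRT/V = 2.796 × 8.314 × 852.15 / 10.5 = 1887 kPa

1890 kPa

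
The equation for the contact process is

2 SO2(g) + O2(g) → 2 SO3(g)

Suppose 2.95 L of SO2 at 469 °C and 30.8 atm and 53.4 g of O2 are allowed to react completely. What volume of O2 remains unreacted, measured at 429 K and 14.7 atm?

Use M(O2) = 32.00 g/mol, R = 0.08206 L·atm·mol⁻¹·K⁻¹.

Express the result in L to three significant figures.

2.21 L

n(SO2) = PV/RT = (30.8 × 2.95) / (0.08206 × 742.15) = 1.492 mol
n(O2) = 53.4 / 32.00 = 1.669 mol
For 1.492 mol SO2, stoichiometry requires (1/2) × 1.492 = 0.7460 mol O2; 1.669 mol is available, so SO2 is limiting.
n(O2) consumed = (1/2) × 1.492 = 0.7460 mol; remaining = 1.669 − 0.7460 = 0.9230 mol
V(O2) = nRT/P = 0.9230 × 0.08206 × 429 / 14.7 = 2.210 L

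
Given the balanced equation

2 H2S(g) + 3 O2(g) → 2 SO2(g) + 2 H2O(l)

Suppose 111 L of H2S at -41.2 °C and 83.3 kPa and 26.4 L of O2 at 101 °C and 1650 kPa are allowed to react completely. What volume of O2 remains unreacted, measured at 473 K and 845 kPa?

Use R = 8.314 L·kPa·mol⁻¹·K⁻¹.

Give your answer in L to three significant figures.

31.7 L

n(H2S) = PV/RT = (83.3 × 111) / (8.314 × 231.95) = 4.795 mol
n(O2) = PV/RT = (1650 × 26.4) / (8.314 × 374.15) = 14.00 mol
For 4.795 mol H2S, stoichiometry requires (3/2) × 4.795 = 7.192 mol O2; 14.00 mol is available, so H2S is limiting.
n(O2) consumed = (3/2) × 4.795 = 7.192 mol; remaining = 14.00 − 7.192 = 6.808 mol
V(O2) = nRT/P = 6.808 × 8.314 × 473 / 845 = 31.68 L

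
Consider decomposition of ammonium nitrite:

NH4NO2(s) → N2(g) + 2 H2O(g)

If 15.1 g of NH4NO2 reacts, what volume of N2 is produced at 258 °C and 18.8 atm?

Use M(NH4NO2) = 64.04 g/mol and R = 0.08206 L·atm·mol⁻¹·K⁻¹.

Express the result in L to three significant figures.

0.547 L

n(NH4NO2) = 15.10 / 64.04 = 0.2358 mol
n(N2) = (1/1) × 0.2358 = 0.2358 mol
V = nRT/P = 0.2358 × 0.08206 × 531.15 / 18.8 = 0.5467 L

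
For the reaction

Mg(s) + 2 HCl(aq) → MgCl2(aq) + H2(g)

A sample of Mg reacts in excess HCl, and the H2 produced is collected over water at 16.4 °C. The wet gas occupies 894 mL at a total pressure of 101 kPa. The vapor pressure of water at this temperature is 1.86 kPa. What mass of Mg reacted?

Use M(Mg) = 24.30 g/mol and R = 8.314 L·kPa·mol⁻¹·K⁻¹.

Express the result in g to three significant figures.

P(H2) = 101 − 1.86 = 99.14 kPa
n(H2) = PV/RT = (99.14 × 0.8940) / (8.314 × 289.55) = 0.03682 mol
n(Mg) = (1/1) × 0.03682 = 0.03682 mol
m(Mg) = 0.03682 × 24.30 = 0.8947 g

0.895 g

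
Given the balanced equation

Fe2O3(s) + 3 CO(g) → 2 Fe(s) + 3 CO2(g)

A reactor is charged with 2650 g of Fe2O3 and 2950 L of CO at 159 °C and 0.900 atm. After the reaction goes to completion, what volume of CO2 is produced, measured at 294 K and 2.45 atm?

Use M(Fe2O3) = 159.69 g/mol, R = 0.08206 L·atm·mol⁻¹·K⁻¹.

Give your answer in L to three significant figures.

490 L

n(Fe2O3) = 2650 / 159.69 = 16.59 mol
n(CO) = PV/RT = (0.900 × 2950) / (0.08206 × 432.15) = 74.87 mol
For 16.59 mol Fe2O3, stoichiometry requires (3/1) × 16.59 = 49.77 mol CO; 74.87 mol is available, so Fe2O3 is limiting.
n(CO2) = (3/1) × 16.59 = 49.77 mol
V(CO2) = nRT/P = 49.77 × 0.08206 × 294 / 2.45 = 490.1 L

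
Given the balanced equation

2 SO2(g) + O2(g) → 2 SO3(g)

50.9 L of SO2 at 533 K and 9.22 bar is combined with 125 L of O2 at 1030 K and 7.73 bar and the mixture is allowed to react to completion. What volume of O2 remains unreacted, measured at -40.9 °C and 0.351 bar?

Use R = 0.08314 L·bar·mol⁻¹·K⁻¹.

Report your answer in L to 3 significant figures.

n(SO2) = PV/RT = (9.22 × 50.9) / (0.08314 × 533) = 10.59 mol
n(O2) = PV/RT = (7.73 × 125) / (0.08314 × 1030) = 11.28 mol
For 10.59 mol SO2, stoichiometry requires (1/2) × 10.59 = 5.295 mol O2; 11.28 mol is available, so SO2 is limiting.
n(O2) consumed = (1/2) × 10.59 = 5.295 mol; remaining = 11.28 − 5.295 = 5.985 mol
V(O2) = nRT/P = 5.985 × 0.08314 × 232.25 / 0.351 = 329.2 L

329 L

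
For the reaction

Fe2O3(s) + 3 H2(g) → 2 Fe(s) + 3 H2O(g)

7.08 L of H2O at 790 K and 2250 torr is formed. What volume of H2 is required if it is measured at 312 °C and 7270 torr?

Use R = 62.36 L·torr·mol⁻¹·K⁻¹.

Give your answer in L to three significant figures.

n(H2O) = PV/RT = (2250 × 7.08) / (62.36 × 790) = 0.3234 mol
n(H2) = (3/3) × 0.3234 = 0.3234 mol
V = nRT/P = 0.3234 × 62.36 × 585.15 / 7270 = 1.623 L

1.62 L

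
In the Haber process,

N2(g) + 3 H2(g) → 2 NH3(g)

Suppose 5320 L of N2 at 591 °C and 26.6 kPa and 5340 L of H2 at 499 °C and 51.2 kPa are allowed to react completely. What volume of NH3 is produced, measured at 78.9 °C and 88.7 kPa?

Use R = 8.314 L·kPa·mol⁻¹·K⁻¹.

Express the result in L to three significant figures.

937 L

n(N2) = PV/RT = (26.6 × 5320) / (8.314 × 864.15) = 19.70 mol
n(H2) = PV/RT = (51.2 × 5340) / (8.314 × 772.15) = 42.59 mol
For 19.70 mol N2, stoichiometry requires (3/1) × 19.70 = 59.10 mol H2; 42.59 mol is available, so H2 is limiting.
n(NH3) = (2/3) × 42.59 = 28.39 mol
V(NH3) = nRT/P = 28.39 × 8.314 × 352.05 / 88.7 = 936.8 L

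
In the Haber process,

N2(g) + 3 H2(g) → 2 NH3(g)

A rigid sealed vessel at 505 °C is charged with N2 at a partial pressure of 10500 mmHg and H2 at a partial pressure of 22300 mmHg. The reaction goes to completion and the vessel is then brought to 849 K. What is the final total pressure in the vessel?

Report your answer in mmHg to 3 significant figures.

19600 mmHg

With V and T fixed, P_i ∝ n_i, so the mole ratios apply directly to partial pressures at 505 °C.
P(H2) required for 10500 mmHg of N2 = (3/1) × 10500 = 31500 mmHg; available 22300 mmHg, so H2 is limiting.
P(N2) remaining = 10500 − (1/3) × 22300 = 3067 mmHg
P(gaseous products) = (2)/3 × 22300 = 14870 mmHg
P_total at 505 °C = 3067 + 14870 = 17940 mmHg
Scaling to 849 K: P = 17940 × 849/778.15 = 19570 mmHg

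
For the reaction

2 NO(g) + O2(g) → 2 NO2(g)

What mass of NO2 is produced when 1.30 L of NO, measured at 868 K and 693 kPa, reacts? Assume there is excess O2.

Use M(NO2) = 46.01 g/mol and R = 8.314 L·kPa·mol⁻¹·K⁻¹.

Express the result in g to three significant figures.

5.74 g

n(NO) = PV/RT = (693 × 1.30) / (8.314 × 868) = 0.1248 mol
n(NO2) = (2/2) × 0.1248 = 0.1248 mol
m(NO2) = 0.1248 × 46.01 = 5.742 g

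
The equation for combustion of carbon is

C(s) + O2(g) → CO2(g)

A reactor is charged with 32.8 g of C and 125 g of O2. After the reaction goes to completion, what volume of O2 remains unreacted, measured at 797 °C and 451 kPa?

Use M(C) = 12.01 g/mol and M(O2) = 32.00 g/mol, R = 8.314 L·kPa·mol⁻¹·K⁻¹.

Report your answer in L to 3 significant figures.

n(C) = 32.8 / 12.01 = 2.731 mol
n(O2) = 125 / 32.00 = 3.906 mol
For 2.731 mol C, stoichiometry requires (1/1) × 2.731 = 2.731 mol O2; 3.906 mol is available, so C is limiting.
n(O2) consumed = (1/1) × 2.731 = 2.731 mol; remaining = 3.906 − 2.731 = 1.175 mol
V(O2) = nRT/P = 1.175 × 8.314 × 1070.15 / 451 = 23.18 L

23.2 L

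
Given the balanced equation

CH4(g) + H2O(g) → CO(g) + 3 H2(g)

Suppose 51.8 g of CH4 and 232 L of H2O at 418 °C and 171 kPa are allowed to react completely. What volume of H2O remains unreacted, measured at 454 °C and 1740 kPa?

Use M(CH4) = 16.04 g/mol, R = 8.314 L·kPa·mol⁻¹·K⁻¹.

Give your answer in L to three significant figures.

12.8 L

n(CH4) = 51.8 / 16.04 = 3.229 mol
n(H2O) = PV/RT = (171 × 232) / (8.314 × 691.15) = 6.904 mol
For 3.229 mol CH4, stoichiometry requires (1/1) × 3.229 = 3.229 mol H2O; 6.904 mol is available, so CH4 is limiting.
n(H2O) consumed = (1/1) × 3.229 = 3.229 mol; remaining = 6.904 − 3.229 = 3.675 mol
V(H2O) = nRT/P = 3.675 × 8.314 × 727.15 / 1740 = 12.77 L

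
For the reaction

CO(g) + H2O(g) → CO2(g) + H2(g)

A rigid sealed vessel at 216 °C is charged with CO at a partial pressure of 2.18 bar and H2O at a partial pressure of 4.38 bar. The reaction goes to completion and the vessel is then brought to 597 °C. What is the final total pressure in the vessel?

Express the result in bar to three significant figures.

11.7 bar

At constant V, partial pressures at 216 °C are proportional to moles, so apply stoichiometry directly to pressures.
P(H2O) required for 2.18 bar of CO = (1/1) × 2.18 = 2.180 bar; available 4.38 bar, so CO is limiting.
P(H2O) remaining = 4.38 − (1/1) × 2.18 = 2.200 bar
P(gaseous products) = (1+1)/1 × 2.18 = 4.360 bar
P_total at 216 °C = 2.200 + 4.360 = 6.560 bar
Scaling to 597 °C: P = 6.560 × 870.15/489.15 = 11.67 bar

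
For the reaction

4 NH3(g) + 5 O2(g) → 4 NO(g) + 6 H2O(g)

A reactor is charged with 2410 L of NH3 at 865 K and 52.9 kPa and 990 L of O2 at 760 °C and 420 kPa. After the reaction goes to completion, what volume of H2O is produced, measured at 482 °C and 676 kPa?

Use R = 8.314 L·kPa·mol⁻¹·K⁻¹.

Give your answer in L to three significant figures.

247 L

n(NH3) = PV/RT = (52.9 × 2410) / (8.314 × 865) = 17.73 mol
n(O2) = PV/RT = (420 × 990) / (8.314 × 1033.15) = 48.41 mol
For 17.73 mol NH3, stoichiometry requires (5/4) × 17.73 = 22.16 mol O2; 48.41 mol is available, so NH3 is limiting.
n(H2O) = (6/4) × 17.73 = 26.59 mol
V(H2O) = nRT/P = 26.59 × 8.314 × 755.15 / 676 = 247.0 L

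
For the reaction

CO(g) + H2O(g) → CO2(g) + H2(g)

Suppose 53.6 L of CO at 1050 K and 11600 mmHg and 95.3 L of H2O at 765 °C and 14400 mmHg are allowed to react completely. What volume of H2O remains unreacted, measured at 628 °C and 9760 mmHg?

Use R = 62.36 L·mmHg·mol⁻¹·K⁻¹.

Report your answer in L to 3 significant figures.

67.4 L

n(CO) = PV/RT = (11600 × 53.6) / (62.36 × 1050) = 9.496 mol
n(H2O) = PV/RT = (14400 × 95.3) / (62.36 × 1038.15) = 21.20 mol
For 9.496 mol CO, stoichiometry requires (1/1) × 9.496 = 9.496 mol H2O; 21.20 mol is available, so CO is limiting.
n(H2O) consumed = (1/1) × 9.496 = 9.496 mol; remaining = 21.20 − 9.496 = 11.70 mol
V(H2O) = nRT/P = 11.70 × 62.36 × 901.15 / 9760 = 67.37 L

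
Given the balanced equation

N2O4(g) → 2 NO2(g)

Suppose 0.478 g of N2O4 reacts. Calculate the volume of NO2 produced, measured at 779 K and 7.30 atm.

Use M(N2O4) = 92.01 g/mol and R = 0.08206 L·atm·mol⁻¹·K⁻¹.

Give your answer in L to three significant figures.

n(N2O4) = 0.4780 / 92.01 = 0.005195 mol
n(NO2) = (2/1) × 0.005195 = 0.01039 mol
V = nRT/P = 0.01039 × 0.08206 × 779 / 7.30 = 0.09098 L

0.0910 L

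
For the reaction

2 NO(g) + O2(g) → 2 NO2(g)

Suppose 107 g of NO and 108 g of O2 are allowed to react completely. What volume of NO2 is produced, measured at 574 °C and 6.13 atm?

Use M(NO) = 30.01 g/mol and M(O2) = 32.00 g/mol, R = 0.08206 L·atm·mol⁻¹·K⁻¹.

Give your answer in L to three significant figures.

40.4 L

n(NO) = 107 / 30.01 = 3.565 mol
n(O2) = 108 / 32.00 = 3.375 mol
For 3.565 mol NO, stoichiometry requires (1/2) × 3.565 = 1.782 mol O2; 3.375 mol is available, so NO is limiting.
n(NO2) = (2/2) × 3.565 = 3.565 mol
V(NO2) = nRT/P = 3.565 × 0.08206 × 847.15 / 6.13 = 40.43 L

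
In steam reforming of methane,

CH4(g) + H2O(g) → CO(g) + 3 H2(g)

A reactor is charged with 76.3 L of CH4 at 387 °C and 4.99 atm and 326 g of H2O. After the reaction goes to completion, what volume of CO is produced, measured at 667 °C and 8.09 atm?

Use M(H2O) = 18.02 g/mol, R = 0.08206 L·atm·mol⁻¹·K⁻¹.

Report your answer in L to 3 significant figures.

n(CH4) = PV/RT = (4.99 × 76.3) / (0.08206 × 660.15) = 7.028 mol
n(H2O) = 326 / 18.02 = 18.09 mol
For 7.028 mol CH4, stoichiometry requires (1/1) × 7.028 = 7.028 mol H2O; 18.09 mol is available, so CH4 is limiting.
n(CO) = (1/1) × 7.028 = 7.028 mol
V(CO) = nRT/P = 7.028 × 0.08206 × 940.15 / 8.09 = 67.02 L

67.0 L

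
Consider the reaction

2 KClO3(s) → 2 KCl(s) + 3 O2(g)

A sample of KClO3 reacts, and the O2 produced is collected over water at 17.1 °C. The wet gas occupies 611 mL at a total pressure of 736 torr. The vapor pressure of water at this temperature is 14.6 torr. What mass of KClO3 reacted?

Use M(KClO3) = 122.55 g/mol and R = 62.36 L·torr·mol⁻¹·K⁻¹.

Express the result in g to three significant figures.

1.99 g

P(O2) = 736 − 14.6 = 721.4 torr
n(O2) = PV/RT = (721.4 × 0.6110) / (62.36 × 290.25) = 0.02435 mol
n(KClO3) = (2/3) × 0.02435 = 0.01623 mol
m(KClO3) = 0.01623 × 122.55 = 1.989 g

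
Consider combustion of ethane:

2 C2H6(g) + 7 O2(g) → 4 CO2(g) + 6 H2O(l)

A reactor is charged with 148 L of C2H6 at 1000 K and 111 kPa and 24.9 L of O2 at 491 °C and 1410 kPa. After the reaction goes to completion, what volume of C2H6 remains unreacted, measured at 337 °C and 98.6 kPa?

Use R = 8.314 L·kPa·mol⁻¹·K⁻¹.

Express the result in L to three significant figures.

20.4 L

n(C2H6) = PV/RT = (111 × 148) / (8.314 × 1000) = 1.976 mol
n(O2) = PV/RT = (1410 × 24.9) / (8.314 × 764.15) = 5.526 mol
For 1.976 mol C2H6, stoichiometry requires (7/2) × 1.976 = 6.916 mol O2; 5.526 mol is available, so O2 is limiting.
n(C2H6) consumed = (2/7) × 5.526 = 1.579 mol; remaining = 1.976 − 1.579 = 0.3970 mol
V(C2H6) = nRT/P = 0.3970 × 8.314 × 610.15 / 98.6 = 20.42 L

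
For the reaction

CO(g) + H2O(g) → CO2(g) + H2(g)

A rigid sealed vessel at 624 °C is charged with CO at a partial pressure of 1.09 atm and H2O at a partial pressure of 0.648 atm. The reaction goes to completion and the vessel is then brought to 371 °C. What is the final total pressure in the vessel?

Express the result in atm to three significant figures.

With V and T fixed, P_i ∝ n_i, so the mole ratios apply directly to partial pressures at 624 °C.
P(H2O) required for 1.09 atm of CO = (1/1) × 1.09 = 1.090 atm; available 0.648 atm, so H2O is limiting.
P(CO) remaining = 1.09 − (1/1) × 0.648 = 0.4420 atm
P(gaseous products) = (1+1)/1 × 0.648 = 1.296 atm
P_total at 624 °C = 0.4420 + 1.296 = 1.738 atm
Scaling to 371 °C: P = 1.738 × 644.15/897.15 = 1.248 atm

1.25 atm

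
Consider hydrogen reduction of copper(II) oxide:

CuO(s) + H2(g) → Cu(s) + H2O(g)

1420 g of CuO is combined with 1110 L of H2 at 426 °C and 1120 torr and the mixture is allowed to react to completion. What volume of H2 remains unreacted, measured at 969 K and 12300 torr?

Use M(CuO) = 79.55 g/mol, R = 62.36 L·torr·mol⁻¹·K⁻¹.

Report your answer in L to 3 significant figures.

52.4 L

n(CuO) = 1420 / 79.55 = 17.85 mol
n(H2) = PV/RT = (1120 × 1110) / (62.36 × 699.15) = 28.51 mol
For 17.85 mol CuO, stoichiometry requires (1/1) × 17.85 = 17.85 mol H2; 28.51 mol is available, so CuO is limiting.
n(H2) consumed = (1/1) × 17.85 = 17.85 mol; remaining = 28.51 − 17.85 = 10.66 mol
V(H2) = nRT/P = 10.66 × 62.36 × 969 / 12300 = 52.37 L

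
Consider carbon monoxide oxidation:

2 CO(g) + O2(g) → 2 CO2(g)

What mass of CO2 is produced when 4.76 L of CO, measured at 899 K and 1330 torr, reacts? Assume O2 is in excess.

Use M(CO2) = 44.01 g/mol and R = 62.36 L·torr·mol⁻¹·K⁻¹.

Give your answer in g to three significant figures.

4.97 g

n(CO) = PV/RT = (1330 × 4.76) / (62.36 × 899) = 0.1129 mol
n(CO2) = (2/2) × 0.1129 = 0.1129 mol
m(CO2) = 0.1129 × 44.01 = 4.969 g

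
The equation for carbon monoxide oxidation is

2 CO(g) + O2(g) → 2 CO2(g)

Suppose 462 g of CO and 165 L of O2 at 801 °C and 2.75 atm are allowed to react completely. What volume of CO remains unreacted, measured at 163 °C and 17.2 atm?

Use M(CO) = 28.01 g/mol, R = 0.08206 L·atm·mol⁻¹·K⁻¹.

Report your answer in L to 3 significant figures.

12.9 L

n(CO) = 462 / 28.01 = 16.49 mol
n(O2) = PV/RT = (2.75 × 165) / (0.08206 × 1074.15) = 5.148 mol
For 16.49 mol CO, stoichiometry requires (1/2) × 16.49 = 8.245 mol O2; 5.148 mol is available, so O2 is limiting.
n(CO) consumed = (2/1) × 5.148 = 10.30 mol; remaining = 16.49 − 10.30 = 6.190 mol
V(CO) = nRT/P = 6.190 × 0.08206 × 436.15 / 17.2 = 12.88 L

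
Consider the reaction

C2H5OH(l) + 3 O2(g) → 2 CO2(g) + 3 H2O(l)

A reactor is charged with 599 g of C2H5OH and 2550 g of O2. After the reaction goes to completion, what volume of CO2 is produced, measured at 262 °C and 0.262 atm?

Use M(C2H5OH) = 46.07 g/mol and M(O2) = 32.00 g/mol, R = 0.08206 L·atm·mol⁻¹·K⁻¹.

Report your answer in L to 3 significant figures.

4360 L

n(C2H5OH) = 599 / 46.07 = 13.00 mol
n(O2) = 2550 / 32.00 = 79.69 mol
For 13.00 mol C2H5OH, stoichiometry requires (3/1) × 13.00 = 39.00 mol O2; 79.69 mol is available, so C2H5OH is limiting.
n(CO2) = (2/1) × 13.00 = 26.00 mol
V(CO2) = nRT/P = 26.00 × 0.08206 × 535.15 / 0.262 = 4358 L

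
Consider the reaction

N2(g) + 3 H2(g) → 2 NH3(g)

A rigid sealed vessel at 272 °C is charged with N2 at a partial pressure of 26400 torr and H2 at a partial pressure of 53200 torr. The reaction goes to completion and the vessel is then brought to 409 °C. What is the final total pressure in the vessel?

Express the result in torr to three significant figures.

Because the vessel is rigid and T is held at 272 °C, work the stoichiometry in partial pressures (P_i = n_iRT/V).
P(H2) required for 26400 torr of N2 = (3/1) × 26400 = 79200 torr; available 53200 torr, so H2 is limiting.
P(N2) remaining = 26400 − (1/3) × 53200 = 8667 torr
P(gaseous products) = (2)/3 × 53200 = 35470 torr
P_total at 272 °C = 8667 + 35470 = 44140 torr
Scaling to 409 °C: P = 44140 × 682.15/545.15 = 55230 torr

55200 torr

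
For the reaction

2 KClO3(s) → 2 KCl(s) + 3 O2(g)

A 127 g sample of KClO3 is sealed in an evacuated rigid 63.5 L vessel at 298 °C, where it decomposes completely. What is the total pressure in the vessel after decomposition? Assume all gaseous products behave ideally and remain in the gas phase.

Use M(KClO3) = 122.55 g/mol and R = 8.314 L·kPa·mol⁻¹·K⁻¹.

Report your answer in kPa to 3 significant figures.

116 kPa

n(KClO3) = 127 / 122.55 = 1.036 mol
n(gas produced) = (3/2) × 1.036 = 1.554 mol
P = nRT/V = 1.554 × 8.314 × 571.15 / 63.5 = 116.2 kPa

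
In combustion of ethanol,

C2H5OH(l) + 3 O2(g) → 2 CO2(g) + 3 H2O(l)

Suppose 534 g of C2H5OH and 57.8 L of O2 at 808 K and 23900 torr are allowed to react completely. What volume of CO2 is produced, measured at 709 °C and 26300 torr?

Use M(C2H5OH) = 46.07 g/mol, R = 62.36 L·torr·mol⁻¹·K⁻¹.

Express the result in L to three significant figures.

42.6 L

n(C2H5OH) = 534 / 46.07 = 11.59 mol
n(O2) = PV/RT = (23900 × 57.8) / (62.36 × 808) = 27.42 mol
For 11.59 mol C2H5OH, stoichiometry requires (3/1) × 11.59 = 34.77 mol O2; 27.42 mol is available, so O2 is limiting.
n(CO2) = (2/3) × 27.42 = 18.28 mol
V(CO2) = nRT/P = 18.28 × 62.36 × 982.15 / 26300 = 42.57 L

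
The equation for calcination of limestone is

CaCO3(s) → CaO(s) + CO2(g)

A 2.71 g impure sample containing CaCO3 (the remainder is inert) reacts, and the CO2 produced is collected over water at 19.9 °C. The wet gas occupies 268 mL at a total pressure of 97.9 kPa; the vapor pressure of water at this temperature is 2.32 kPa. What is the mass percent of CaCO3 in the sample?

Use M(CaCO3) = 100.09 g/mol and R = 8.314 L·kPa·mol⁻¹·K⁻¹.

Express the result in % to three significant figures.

P(CO2) = 97.9 − 2.32 = 95.58 kPa
n(CO2) = PV/RT = (95.58 × 0.2680) / (8.314 × 293.05) = 0.01051 mol
n(CaCO3) = (1/1) × 0.01051 = 0.01051 mol
m(CaCO3) = 0.01051 × 100.09 = 1.052 g
%CaCO3 = 1.052 / 2.71 × 100 = 38.82%

38.8 %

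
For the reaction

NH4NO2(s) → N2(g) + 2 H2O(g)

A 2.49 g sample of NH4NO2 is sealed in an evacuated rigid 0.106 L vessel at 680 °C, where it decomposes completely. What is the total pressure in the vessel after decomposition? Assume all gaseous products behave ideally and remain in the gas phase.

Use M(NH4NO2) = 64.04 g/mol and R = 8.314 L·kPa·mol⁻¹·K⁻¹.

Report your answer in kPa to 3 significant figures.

8720 kPa

n(NH4NO2) = 2.49 / 64.04 = 0.03888 mol
n(gas produced) = (3/1) × 0.03888 = 0.1166 mol
P = nRT/V = 0.1166 × 8.314 × 953.15 / 0.106 = 8717 kPa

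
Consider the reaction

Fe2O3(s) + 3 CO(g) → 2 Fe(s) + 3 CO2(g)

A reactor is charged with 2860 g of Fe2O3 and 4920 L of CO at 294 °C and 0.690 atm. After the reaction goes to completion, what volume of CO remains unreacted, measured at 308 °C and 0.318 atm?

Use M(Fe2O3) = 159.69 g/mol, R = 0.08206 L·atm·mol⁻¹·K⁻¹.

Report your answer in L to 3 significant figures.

n(Fe2O3) = 2860 / 159.69 = 17.91 mol
n(CO) = PV/RT = (0.690 × 4920) / (0.08206 × 567.15) = 72.94 mol
For 17.91 mol Fe2O3, stoichiometry requires (3/1) × 17.91 = 53.73 mol CO; 72.94 mol is available, so Fe2O3 is limiting.
n(CO) consumed = (3/1) × 17.91 = 53.73 mol; remaining = 72.94 − 53.73 = 19.21 mol
V(CO) = nRT/P = 19.21 × 0.08206 × 581.15 / 0.318 = 2881 L

2880 L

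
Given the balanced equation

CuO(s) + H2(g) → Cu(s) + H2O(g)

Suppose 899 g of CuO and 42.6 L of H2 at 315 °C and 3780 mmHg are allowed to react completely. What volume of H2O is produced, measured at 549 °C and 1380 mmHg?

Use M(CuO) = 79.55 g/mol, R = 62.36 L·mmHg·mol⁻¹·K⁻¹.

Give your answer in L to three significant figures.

n(CuO) = 899 / 79.55 = 11.30 mol
n(H2) = PV/RT = (3780 × 42.6) / (62.36 × 588.15) = 4.390 mol
For 11.30 mol CuO, stoichiometry requires (1/1) × 11.30 = 11.30 mol H2; 4.390 mol is available, so H2 is limiting.
n(H2O) = (1/1) × 4.390 = 4.390 mol
V(H2O) = nRT/P = 4.390 × 62.36 × 822.15 / 1380 = 163.1 L

163 L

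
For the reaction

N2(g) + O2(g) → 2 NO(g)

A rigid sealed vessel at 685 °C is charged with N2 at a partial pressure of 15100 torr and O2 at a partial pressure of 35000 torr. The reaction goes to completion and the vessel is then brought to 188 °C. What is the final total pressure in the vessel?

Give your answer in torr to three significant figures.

Because the vessel is rigid and T is held at 685 °C, work the stoichiometry in partial pressures (P_i = n_iRT/V).
P(O2) required for 15100 torr of N2 = (1/1) × 15100 = 15100 torr; available 35000 torr, so N2 is limiting.
P(O2) remaining = 35000 − (1/1) × 15100 = 19900 torr
P(gaseous products) = (2)/1 × 15100 = 30200 torr
P_total at 685 °C = 19900 + 30200 = 50100 torr
Scaling to 188 °C: P = 50100 × 461.15/958.15 = 24110 torr

24100 torr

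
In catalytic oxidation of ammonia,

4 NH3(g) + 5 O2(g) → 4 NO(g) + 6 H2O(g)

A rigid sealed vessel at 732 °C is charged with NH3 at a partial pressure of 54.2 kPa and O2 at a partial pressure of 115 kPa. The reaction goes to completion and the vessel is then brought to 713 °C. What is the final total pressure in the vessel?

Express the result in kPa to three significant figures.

At constant V, partial pressures at 732 °C are proportional to moles, so apply stoichiometry directly to pressures.
P(O2) required for 54.2 kPa of NH3 = (5/4) × 54.2 = 67.75 kPa; available 115 kPa, so NH3 is limiting.
P(O2) remaining = 115 − (5/4) × 54.2 = 47.25 kPa
P(gaseous products) = (4+6)/4 × 54.2 = 135.5 kPa
P_total at 732 °C = 47.25 + 135.5 = 182.8 kPa
Scaling to 713 °C: P = 182.8 × 986.15/1005.15 = 179.3 kPa

179 kPa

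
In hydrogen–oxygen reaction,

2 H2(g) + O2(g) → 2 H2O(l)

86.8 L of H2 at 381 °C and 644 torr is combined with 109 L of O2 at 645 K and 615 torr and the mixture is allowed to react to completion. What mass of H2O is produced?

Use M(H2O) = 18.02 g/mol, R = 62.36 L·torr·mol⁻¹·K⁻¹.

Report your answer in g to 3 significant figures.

n(H2) = PV/RT = (644 × 86.8) / (62.36 × 654.15) = 1.370 mol
n(O2) = PV/RT = (615 × 109) / (62.36 × 645) = 1.667 mol
For 1.370 mol H2, stoichiometry requires (1/2) × 1.370 = 0.6850 mol O2; 1.667 mol is available, so H2 is limiting.
n(H2O) = (2/2) × 1.370 = 1.370 mol
m(H2O) = 1.370 × 18.02 = 24.69 g

24.7 g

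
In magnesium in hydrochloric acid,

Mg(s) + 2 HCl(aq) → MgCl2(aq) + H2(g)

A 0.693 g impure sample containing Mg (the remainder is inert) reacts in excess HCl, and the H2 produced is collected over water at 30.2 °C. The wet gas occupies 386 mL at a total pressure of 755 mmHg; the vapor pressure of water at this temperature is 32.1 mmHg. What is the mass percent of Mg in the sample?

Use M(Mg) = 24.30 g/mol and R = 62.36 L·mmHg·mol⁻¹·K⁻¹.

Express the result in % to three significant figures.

P(H2) = 755 − 32.1 = 722.9 mmHg
n(H2) = PV/RT = (722.9 × 0.3860) / (62.36 × 303.35) = 0.01475 mol
n(Mg) = (1/1) × 0.01475 = 0.01475 mol
m(Mg) = 0.01475 × 24.30 = 0.3584 g
%Mg = 0.3584 / 0.693 × 100 = 51.72%

51.7 %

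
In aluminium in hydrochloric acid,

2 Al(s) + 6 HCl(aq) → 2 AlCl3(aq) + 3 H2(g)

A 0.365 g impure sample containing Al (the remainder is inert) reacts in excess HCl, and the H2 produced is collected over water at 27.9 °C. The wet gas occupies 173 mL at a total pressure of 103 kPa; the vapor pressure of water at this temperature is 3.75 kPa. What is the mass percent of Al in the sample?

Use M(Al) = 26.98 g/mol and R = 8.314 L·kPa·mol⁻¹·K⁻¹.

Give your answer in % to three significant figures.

P(H2) = 103 − 3.75 = 99.25 kPa
n(H2) = PV/RT = (99.25 × 0.1730) / (8.314 × 301.05) = 0.006860 mol
n(Al) = (2/3) × 0.006860 = 0.004573 mol
m(Al) = 0.004573 × 26.98 = 0.1234 g
%Al = 0.1234 / 0.365 × 100 = 33.81%

33.8 %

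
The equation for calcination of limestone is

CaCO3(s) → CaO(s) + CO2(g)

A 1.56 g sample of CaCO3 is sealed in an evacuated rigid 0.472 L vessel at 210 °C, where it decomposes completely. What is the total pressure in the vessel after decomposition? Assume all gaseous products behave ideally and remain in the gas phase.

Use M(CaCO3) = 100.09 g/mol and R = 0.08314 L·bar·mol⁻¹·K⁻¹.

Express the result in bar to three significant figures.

n(CaCO3) = 1.56 / 100.09 = 0.01559 mol
n(gas produced) = (1/1) × 0.01559 = 0.01559 mol
P = nRT/V = 0.01559 × 0.08314 × 483.15 / 0.472 = 1.327 bar

1.33 bar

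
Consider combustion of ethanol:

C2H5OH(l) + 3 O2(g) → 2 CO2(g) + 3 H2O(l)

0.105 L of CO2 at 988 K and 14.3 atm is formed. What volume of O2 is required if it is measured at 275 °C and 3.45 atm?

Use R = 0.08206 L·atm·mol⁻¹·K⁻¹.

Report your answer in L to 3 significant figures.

n(CO2) = PV/RT = (14.3 × 0.105) / (0.08206 × 988) = 0.01852 mol
n(O2) = (3/2) × 0.01852 = 0.02778 mol
V = nRT/P = 0.02778 × 0.08206 × 548.15 / 3.45 = 0.3622 L

0.362 L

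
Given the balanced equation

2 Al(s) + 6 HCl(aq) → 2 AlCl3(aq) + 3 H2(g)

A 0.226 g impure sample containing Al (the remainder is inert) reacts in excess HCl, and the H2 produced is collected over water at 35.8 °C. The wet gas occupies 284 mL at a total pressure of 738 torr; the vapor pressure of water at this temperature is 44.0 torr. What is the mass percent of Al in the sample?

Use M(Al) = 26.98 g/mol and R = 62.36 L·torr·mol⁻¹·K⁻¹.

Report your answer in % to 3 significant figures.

81.4 %

P(H2) = 738 − 44.0 = 694.0 torr
n(H2) = PV/RT = (694.0 × 0.2840) / (62.36 × 308.95) = 0.01023 mol
n(Al) = (2/3) × 0.01023 = 0.006820 mol
m(Al) = 0.006820 × 26.98 = 0.1840 g
%Al = 0.1840 / 0.226 × 100 = 81.42%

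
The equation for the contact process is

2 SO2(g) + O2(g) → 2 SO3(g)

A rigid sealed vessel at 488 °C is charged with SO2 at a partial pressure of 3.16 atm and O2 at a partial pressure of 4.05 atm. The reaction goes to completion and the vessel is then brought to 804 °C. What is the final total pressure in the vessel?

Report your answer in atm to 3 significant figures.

With V and T fixed, P_i ∝ n_i, so the mole ratios apply directly to partial pressures at 488 °C.
P(O2) required for 3.16 atm of SO2 = (1/2) × 3.16 = 1.580 atm; available 4.05 atm, so SO2 is limiting.
P(O2) remaining = 4.05 − (1/2) × 3.16 = 2.470 atm
P(gaseous products) = (2)/2 × 3.16 = 3.160 atm
P_total at 488 °C = 2.470 + 3.160 = 5.630 atm
Scaling to 804 °C: P = 5.630 × 1077.15/761.15 = 7.967 atm

7.97 atm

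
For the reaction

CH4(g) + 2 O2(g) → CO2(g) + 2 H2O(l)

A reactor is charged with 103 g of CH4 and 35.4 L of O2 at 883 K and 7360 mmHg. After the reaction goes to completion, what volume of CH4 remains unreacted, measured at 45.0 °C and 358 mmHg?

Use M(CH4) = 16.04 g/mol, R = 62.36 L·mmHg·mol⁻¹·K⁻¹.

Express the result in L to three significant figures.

225 L

n(CH4) = 103 / 16.04 = 6.421 mol
n(O2) = PV/RT = (7360 × 35.4) / (62.36 × 883) = 4.732 mol
For 6.421 mol CH4, stoichiometry requires (2/1) × 6.421 = 12.84 mol O2; 4.732 mol is available, so O2 is limiting.
n(CH4) consumed = (1/2) × 4.732 = 2.366 mol; remaining = 6.421 − 2.366 = 4.055 mol
V(CH4) = nRT/P = 4.055 × 62.36 × 318.15 / 358 = 224.7 L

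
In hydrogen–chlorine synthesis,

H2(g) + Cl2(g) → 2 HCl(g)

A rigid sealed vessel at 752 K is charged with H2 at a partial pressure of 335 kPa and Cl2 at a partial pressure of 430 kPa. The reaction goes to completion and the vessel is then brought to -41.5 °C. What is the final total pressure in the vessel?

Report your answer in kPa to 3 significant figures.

236 kPa

Because the vessel is rigid and T is held at 752 K, work the stoichiometry in partial pressures (P_i = n_iRT/V).
P(Cl2) required for 335 kPa of H2 = (1/1) × 335 = 335.0 kPa; available 430 kPa, so H2 is limiting.
P(Cl2) remaining = 430 − (1/1) × 335 = 95.00 kPa
P(gaseous products) = (2)/1 × 335 = 670.0 kPa
P_total at 752 K = 95.00 + 670.0 = 765.0 kPa
Scaling to -41.5 °C: P = 765.0 × 231.65/752 = 235.7 kPa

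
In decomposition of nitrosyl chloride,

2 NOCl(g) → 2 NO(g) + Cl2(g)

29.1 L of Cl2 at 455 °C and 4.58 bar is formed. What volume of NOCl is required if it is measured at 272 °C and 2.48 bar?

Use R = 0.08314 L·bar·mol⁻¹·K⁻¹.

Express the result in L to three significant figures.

n(Cl2) = PV/RT = (4.58 × 29.1) / (0.08314 × 728.15) = 2.202 mol
n(NOCl) = (2/1) × 2.202 = 4.404 mol
V = nRT/P = 4.404 × 0.08314 × 545.15 / 2.48 = 80.49 L

80.5 L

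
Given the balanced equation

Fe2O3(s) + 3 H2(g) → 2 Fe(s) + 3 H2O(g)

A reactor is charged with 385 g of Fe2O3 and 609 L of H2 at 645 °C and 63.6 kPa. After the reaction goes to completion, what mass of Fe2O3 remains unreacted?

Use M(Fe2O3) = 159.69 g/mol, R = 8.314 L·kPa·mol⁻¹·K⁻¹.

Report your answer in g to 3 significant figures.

n(Fe2O3) = 385 / 159.69 = 2.411 mol
n(H2) = PV/RT = (63.6 × 609) / (8.314 × 918.15) = 5.074 mol
For 2.411 mol Fe2O3, stoichiometry requires (3/1) × 2.411 = 7.233 mol H2; 5.074 mol is available, so H2 is limiting.
n(Fe2O3) consumed = (1/3) × 5.074 = 1.691 mol; remaining = 2.411 − 1.691 = 0.7200 mol
m(Fe2O3) = 0.7200 × 159.69 = 115.0 g

115 g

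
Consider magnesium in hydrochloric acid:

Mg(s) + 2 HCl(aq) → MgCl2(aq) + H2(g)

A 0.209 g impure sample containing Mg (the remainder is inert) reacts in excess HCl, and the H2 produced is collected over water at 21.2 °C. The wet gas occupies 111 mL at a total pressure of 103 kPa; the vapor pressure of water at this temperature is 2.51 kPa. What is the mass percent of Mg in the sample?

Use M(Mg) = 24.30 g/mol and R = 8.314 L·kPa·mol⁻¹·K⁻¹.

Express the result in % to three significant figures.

53.0 %

P(H2) = 103 − 2.51 = 100.5 kPa
n(H2) = PV/RT = (100.5 × 0.1110) / (8.314 × 294.35) = 0.004558 mol
n(Mg) = (1/1) × 0.004558 = 0.004558 mol
m(Mg) = 0.004558 × 24.30 = 0.1108 g
%Mg = 0.1108 / 0.209 × 100 = 53.01%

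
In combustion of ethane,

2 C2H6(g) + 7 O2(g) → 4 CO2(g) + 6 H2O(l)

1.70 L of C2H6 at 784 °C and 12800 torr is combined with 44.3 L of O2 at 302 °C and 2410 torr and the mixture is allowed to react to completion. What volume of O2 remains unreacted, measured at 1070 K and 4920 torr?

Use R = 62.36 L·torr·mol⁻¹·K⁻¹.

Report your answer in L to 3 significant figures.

24.7 L

n(C2H6) = PV/RT = (12800 × 1.70) / (62.36 × 1057.15) = 0.3301 mol
n(O2) = PV/RT = (2410 × 44.3) / (62.36 × 575.15) = 2.977 mol
For 0.3301 mol C2H6, stoichiometry requires (7/2) × 0.3301 = 1.155 mol O2; 2.977 mol is available, so C2H6 is limiting.
n(O2) consumed = (7/2) × 0.3301 = 1.155 mol; remaining = 2.977 − 1.155 = 1.822 mol
V(O2) = nRT/P = 1.822 × 62.36 × 1070 / 4920 = 24.71 L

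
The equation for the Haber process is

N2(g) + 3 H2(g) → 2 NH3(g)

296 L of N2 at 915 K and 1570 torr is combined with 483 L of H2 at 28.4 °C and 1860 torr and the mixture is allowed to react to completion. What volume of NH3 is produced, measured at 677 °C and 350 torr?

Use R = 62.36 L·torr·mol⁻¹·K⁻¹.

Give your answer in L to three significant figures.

n(N2) = PV/RT = (1570 × 296) / (62.36 × 915) = 8.144 mol
n(H2) = PV/RT = (1860 × 483) / (62.36 × 301.55) = 47.77 mol
For 8.144 mol N2, stoichiometry requires (3/1) × 8.144 = 24.43 mol H2; 47.77 mol is available, so N2 is limiting.
n(NH3) = (2/1) × 8.144 = 16.29 mol
V(NH3) = nRT/P = 16.29 × 62.36 × 950.15 / 350 = 2758 L

2760 L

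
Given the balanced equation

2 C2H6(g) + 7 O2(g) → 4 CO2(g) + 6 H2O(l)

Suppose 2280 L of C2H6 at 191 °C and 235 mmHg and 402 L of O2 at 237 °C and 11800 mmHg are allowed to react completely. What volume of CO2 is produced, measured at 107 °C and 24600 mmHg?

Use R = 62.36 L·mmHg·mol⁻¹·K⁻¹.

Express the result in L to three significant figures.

n(C2H6) = PV/RT = (235 × 2280) / (62.36 × 464.15) = 18.51 mol
n(O2) = PV/RT = (11800 × 402) / (62.36 × 510.15) = 149.1 mol
For 18.51 mol C2H6, stoichiometry requires (7/2) × 18.51 = 64.79 mol O2; 149.1 mol is available, so C2H6 is limiting.
n(CO2) = (4/2) × 18.51 = 37.02 mol
V(CO2) = nRT/P = 37.02 × 62.36 × 380.15 / 24600 = 35.67 L

35.7 L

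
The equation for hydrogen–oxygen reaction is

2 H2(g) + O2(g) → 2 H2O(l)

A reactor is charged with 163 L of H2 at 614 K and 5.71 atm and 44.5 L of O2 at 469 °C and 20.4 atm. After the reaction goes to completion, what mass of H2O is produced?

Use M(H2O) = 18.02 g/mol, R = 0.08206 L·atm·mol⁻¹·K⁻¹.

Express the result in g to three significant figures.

n(H2) = PV/RT = (5.71 × 163) / (0.08206 × 614) = 18.47 mol
n(O2) = PV/RT = (20.4 × 44.5) / (0.08206 × 742.15) = 14.91 mol
For 18.47 mol H2, stoichiometry requires (1/2) × 18.47 = 9.235 mol O2; 14.91 mol is available, so H2 is limiting.
n(H2O) = (2/2) × 18.47 = 18.47 mol
m(H2O) = 18.47 × 18.02 = 332.8 g

333 g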